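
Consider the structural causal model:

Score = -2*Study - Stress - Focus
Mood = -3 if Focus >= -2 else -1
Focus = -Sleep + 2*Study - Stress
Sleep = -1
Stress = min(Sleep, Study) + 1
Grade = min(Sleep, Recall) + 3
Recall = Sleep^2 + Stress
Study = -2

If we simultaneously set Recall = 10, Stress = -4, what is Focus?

1

The joint intervention fixes Recall = 10, Stress = -4, removing each variable's own equation.
Focus = -Sleep + 2*Study - Stress  [with Sleep=-1, Study=-2, Stress=-4]  = 1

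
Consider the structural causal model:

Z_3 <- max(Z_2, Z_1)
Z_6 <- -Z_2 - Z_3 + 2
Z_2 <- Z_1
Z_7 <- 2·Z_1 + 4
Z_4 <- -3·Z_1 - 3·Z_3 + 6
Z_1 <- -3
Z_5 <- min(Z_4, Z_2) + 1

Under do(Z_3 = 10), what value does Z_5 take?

-14

do(Z_3=10) replaces the equation Z_3 <- max(Z_2, Z_1) with the constant Z_3 = 10.
Z_2 = Z_1  [with Z_1=-3]  = -3
Z_4 = -3·Z_1 - 3·Z_3 + 6  [with Z_1=-3, Z_3=10]  = -15
Z_5 = min(Z_4, Z_2) + 1  [with Z_4=-15, Z_2=-3]  = -14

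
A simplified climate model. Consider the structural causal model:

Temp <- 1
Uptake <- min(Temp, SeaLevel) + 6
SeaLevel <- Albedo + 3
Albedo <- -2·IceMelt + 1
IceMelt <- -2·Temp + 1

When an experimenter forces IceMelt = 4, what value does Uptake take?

2

do(IceMelt=4) replaces the equation IceMelt <- -2·Temp + 1 with the constant IceMelt = 4.
Albedo = -2·IceMelt + 1  [with IceMelt=4]  = -7
SeaLevel = Albedo + 3  [with Albedo=-7]  = -4
Uptake = min(Temp, SeaLevel) + 6  [with Temp=1, SeaLevel=-4]  = 2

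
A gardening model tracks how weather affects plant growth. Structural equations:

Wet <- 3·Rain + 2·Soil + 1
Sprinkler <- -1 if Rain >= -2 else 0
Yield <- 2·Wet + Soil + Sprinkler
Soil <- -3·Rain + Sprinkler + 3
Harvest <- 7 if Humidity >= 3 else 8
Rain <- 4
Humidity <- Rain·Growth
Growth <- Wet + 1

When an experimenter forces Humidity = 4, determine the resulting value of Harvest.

Intervening sets Humidity = 4 and removes its equation (Humidity <- Rain·Growth).
Harvest = 7 if Humidity >= 3 else 8  [with Humidity=4]  = 7

7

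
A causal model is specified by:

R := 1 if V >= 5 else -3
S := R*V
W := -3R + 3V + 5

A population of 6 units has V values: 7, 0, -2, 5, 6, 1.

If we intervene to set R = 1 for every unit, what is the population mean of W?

10.5

do(R=1) breaks R's dependence on V. With R=1 fixed, W across the units is 23, 2, -4, 17, 20, 5, mean 10.5.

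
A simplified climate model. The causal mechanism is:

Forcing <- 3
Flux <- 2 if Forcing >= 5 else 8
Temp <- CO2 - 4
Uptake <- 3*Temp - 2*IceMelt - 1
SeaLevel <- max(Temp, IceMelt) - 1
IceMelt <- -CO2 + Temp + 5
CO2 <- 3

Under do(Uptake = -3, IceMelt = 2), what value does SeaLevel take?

Under do(Uptake = -3, IceMelt = 2), each intervened variable's structural equation is replaced by its fixed value.
Temp = CO2 - 4  [with CO2=3]  = -1
SeaLevel = max(Temp, IceMelt) - 1  [with Temp=-1, IceMelt=2]  = 1

1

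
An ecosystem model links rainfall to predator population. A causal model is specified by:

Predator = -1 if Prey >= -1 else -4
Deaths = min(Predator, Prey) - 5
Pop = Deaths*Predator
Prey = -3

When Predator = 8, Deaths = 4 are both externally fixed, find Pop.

32

Setting Predator = 8, Deaths = 4 by intervention discards those variables' equations.
Pop = Deaths*Predator  [with Deaths=4, Predator=8]  = 32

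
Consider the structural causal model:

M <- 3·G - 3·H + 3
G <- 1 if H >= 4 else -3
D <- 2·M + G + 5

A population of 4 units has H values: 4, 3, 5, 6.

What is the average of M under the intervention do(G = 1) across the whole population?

Every unit gets G=1 under the intervention. M values become -6, -3, -9, -12; E[M|do(G=1)] = -7.5.

-7.5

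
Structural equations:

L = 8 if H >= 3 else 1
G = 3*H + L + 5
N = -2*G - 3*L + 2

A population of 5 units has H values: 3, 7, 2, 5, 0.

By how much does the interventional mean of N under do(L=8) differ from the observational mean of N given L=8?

Under do(L=8), L's equation is replaced by L=8 for every unit. Per-unit N: -66, -90, -60, -78, -48. Mean = -68.4.
Conditioning on L=8 selects the 3 unit(s) with H ∈ {3, 7, 5}. Their N values: -66, -90, -78. Mean = -78.
Difference = -68.4 − (-78) = 9.6.

9.6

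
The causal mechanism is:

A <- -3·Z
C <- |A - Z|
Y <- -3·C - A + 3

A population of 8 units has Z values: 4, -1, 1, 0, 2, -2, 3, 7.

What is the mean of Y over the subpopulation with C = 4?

Observing C=4 restricts to units where C's equation naturally yields 4: Z ∈ {-1, 1}. In that subpopulation Y = -12, -6, mean -9.

-9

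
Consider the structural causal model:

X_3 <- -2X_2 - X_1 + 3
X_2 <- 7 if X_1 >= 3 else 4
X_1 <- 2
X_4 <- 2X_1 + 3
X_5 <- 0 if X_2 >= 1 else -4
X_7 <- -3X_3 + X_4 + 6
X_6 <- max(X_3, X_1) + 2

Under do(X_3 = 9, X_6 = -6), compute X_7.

-14

Under do(X_3 = 9, X_6 = -6), each intervened variable's structural equation is replaced by its fixed value.
X_4 = 2X_1 + 3  [with X_1=2]  = 7
X_7 = -3X_3 + X_4 + 6  [with X_3=9, X_4=7]  = -14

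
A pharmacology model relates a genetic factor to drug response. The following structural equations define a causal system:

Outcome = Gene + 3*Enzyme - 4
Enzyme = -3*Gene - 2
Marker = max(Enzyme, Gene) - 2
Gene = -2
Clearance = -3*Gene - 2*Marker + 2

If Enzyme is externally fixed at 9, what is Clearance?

-6

Under do(Enzyme=9), the mechanism Enzyme = -3*Gene - 2 is discarded; Enzyme is fixed at 9.
Marker = max(Enzyme, Gene) - 2  [with Enzyme=9, Gene=-2]  = 7
Clearance = -3*Gene - 2*Marker + 2  [with Gene=-2, Marker=7]  = -6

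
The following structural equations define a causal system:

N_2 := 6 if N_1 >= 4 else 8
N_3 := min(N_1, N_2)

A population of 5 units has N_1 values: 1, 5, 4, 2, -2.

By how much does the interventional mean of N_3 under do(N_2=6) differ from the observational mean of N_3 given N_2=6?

-2.5

Under do(N_2=6), N_2's equation is replaced by N_2=6 for every unit. Per-unit N_3: 1, 5, 4, 2, -2. Mean = 2.
Conditioning on N_2=6 selects the 2 unit(s) with N_1 ∈ {5, 4}. Their N_3 values: 5, 4. Mean = 4.5.
Difference = 2 − 4.5 = -2.5.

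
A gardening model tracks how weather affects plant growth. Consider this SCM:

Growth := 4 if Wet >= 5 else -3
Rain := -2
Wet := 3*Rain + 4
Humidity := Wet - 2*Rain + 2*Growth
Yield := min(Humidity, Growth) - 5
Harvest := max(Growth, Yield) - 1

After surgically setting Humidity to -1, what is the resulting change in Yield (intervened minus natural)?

1

Intervening sets Humidity = -1 and removes its equation (Humidity := Wet - 2*Rain + 2*Growth).
Wet = 3*Rain + 4  [with Rain=-2]  = -2
Growth = 4 if Wet >= 5 else -3  [with Wet=-2]  = -3
Yield = min(Humidity, Growth) - 5  [with Humidity=-1, Growth=-3]  = -8
Without intervention: Wet = 3*Rain + 4  [with Rain=-2]  = -2; Growth = 4 if Wet >= 5 else -3  [with Wet=-2]  = -3; Humidity = Wet - 2*Rain + 2*Growth  [with Wet=-2, Rain=-2, Growth=-3]  = -4; Yield = min(Humidity, Growth) - 5  [with Humidity=-4, Growth=-3]  = -9.
Change = -8 − (-9) = 1.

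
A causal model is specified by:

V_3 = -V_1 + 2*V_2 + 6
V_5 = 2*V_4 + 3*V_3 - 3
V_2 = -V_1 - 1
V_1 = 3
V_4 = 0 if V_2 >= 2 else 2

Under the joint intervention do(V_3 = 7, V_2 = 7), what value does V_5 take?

Setting V_3 = 7, V_2 = 7 by intervention discards those variables' equations.
V_4 = 0 if V_2 >= 2 else 2  [with V_2=7]  = 0
V_5 = 2*V_4 + 3*V_3 - 3  [with V_4=0, V_3=7]  = 18

18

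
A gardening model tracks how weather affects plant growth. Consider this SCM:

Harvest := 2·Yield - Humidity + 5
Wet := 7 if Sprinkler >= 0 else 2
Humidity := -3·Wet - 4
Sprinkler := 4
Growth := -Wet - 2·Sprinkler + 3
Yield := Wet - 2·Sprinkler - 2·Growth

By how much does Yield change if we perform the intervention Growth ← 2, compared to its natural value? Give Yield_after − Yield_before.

-28

do(Growth=2) replaces the equation Growth := -Wet - 2·Sprinkler + 3 with the constant Growth = 2.
Wet = 7 if Sprinkler >= 0 else 2  [with Sprinkler=4]  = 7
Yield = Wet - 2·Sprinkler - 2·Growth  [with Wet=7, Sprinkler=4, Growth=2]  = -5
Without intervention: Wet = 7 if Sprinkler >= 0 else 2  [with Sprinkler=4]  = 7; Growth = -Wet - 2·Sprinkler + 3  [with Wet=7, Sprinkler=4]  = -12; Yield = Wet - 2·Sprinkler - 2·Growth  [with Wet=7, Sprinkler=4, Growth=-12]  = 23.
Change = -5 − 23 = -28.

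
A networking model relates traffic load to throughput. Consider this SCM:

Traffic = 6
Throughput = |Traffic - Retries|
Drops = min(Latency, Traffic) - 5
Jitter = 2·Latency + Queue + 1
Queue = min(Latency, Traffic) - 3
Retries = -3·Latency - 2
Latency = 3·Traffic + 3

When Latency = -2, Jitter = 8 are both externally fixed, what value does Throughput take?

2

Setting Latency = -2, Jitter = 8 by intervention discards those variables' equations.
Retries = -3·Latency - 2  [with Latency=-2]  = 4
Throughput = |Traffic - Retries|  [with Traffic=6, Retries=4]  = 2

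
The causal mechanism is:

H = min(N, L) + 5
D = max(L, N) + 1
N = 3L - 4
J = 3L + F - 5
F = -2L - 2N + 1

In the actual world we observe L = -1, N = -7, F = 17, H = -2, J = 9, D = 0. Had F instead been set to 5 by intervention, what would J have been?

-3

do(F=5) replaces the equation F = -2L - 2N + 1 with the constant F = 5.
J = 3L + F - 5  [with L=-1, F=5]  = -3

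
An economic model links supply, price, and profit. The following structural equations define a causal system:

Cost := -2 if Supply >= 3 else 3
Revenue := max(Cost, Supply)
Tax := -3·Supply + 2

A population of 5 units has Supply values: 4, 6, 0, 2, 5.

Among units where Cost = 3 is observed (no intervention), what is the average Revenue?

Conditioning on Cost=3 selects the 2 unit(s) with Supply ∈ {0, 2}. Their Revenue values: 3, 3. Mean = 3.

3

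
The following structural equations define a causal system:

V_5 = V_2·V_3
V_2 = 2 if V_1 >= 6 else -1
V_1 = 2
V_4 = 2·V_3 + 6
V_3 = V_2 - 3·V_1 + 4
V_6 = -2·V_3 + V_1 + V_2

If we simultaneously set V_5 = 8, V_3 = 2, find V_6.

-3

The joint intervention fixes V_5 = 8, V_3 = 2, removing each variable's own equation.
V_2 = 2 if V_1 >= 6 else -1  [with V_1=2]  = -1
V_6 = -2·V_3 + V_1 + V_2  [with V_3=2, V_1=2, V_2=-1]  = -3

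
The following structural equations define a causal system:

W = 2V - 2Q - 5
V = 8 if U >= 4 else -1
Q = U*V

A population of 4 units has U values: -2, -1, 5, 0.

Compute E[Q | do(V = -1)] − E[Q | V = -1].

-1.5

Under do(V=-1), V's equation is replaced by V=-1 for every unit. Per-unit Q: 2, 1, -5, 0. Mean = -0.5.
E[Q|V=-1] averages over only the 3 units with V=-1 (U = -2, -1, 0): Q = 2, 1, 0, mean 1.
Difference = -0.5 − 1 = -1.5.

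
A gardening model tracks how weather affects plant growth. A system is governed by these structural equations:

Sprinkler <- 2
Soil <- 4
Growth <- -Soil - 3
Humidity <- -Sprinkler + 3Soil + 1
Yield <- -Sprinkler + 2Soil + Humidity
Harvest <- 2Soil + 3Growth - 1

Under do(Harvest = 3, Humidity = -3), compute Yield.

3

Setting Harvest = 3, Humidity = -3 by intervention discards those variables' equations.
Yield = -Sprinkler + 2Soil + Humidity  [with Sprinkler=2, Soil=4, Humidity=-3]  = 3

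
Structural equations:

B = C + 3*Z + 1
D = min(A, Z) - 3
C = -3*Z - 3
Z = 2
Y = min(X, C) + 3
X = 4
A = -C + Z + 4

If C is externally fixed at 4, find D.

-1

The intervention breaks the incoming arrows to C: C = -3*Z - 3 no longer applies, and C = 4.
A = -C + Z + 4  [with C=4, Z=2]  = 2
D = min(A, Z) - 3  [with A=2, Z=2]  = -1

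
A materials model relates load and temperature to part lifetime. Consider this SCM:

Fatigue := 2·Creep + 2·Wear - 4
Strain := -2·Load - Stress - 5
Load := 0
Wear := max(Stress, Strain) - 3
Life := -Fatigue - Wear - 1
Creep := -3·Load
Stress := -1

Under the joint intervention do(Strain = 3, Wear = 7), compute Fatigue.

10

Setting Strain = 3, Wear = 7 by intervention discards those variables' equations.
Creep = -3·Load  [with Load=0]  = 0
Fatigue = 2·Creep + 2·Wear - 4  [with Creep=0, Wear=7]  = 10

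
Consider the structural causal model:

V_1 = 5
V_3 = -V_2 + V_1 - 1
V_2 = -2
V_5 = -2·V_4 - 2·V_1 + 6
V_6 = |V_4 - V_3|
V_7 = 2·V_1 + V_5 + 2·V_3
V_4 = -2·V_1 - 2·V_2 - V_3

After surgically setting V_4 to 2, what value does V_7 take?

The intervention breaks the incoming arrows to V_4: V_4 = -2·V_1 - 2·V_2 - V_3 no longer applies, and V_4 = 2.
V_3 = -V_2 + V_1 - 1  [with V_2=-2, V_1=5]  = 6
V_5 = -2·V_4 - 2·V_1 + 6  [with V_4=2, V_1=5]  = -8
V_7 = 2·V_1 + V_5 + 2·V_3  [with V_1=5, V_5=-8, V_3=6]  = 14

14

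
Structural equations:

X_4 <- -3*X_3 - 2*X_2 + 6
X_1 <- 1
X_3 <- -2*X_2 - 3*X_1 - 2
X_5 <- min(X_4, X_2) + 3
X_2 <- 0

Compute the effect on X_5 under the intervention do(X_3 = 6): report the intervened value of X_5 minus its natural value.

-12

do(X_3=6) replaces the equation X_3 <- -2*X_2 - 3*X_1 - 2 with the constant X_3 = 6.
X_4 = -3*X_3 - 2*X_2 + 6  [with X_3=6, X_2=0]  = -12
X_5 = min(X_4, X_2) + 3  [with X_4=-12, X_2=0]  = -9
Without intervention: X_3 = -2*X_2 - 3*X_1 - 2  [with X_2=0, X_1=1]  = -5; X_4 = -3*X_3 - 2*X_2 + 6  [with X_3=-5, X_2=0]  = 21; X_5 = min(X_4, X_2) + 3  [with X_4=21, X_2=0]  = 3.
Change = -9 − 3 = -12.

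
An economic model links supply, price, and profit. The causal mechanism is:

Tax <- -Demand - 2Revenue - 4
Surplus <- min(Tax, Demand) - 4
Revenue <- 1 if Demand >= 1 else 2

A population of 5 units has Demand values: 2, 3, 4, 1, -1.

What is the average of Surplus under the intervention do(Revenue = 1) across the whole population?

Under do(Revenue=1), Revenue's equation is replaced by Revenue=1 for every unit. Per-unit Surplus: -12, -13, -14, -11, -9. Mean = -11.8.

-11.8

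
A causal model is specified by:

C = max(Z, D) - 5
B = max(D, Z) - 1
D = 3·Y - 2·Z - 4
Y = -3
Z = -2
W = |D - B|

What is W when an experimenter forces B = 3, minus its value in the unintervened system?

Intervening sets B = 3 and removes its equation (B = max(D, Z) - 1).
D = 3·Y - 2·Z - 4  [with Y=-3, Z=-2]  = -9
W = |D - B|  [with D=-9, B=3]  = 12
Without intervention: D = 3·Y - 2·Z - 4  [with Y=-3, Z=-2]  = -9; B = max(D, Z) - 1  [with D=-9, Z=-2]  = -3; W = |D - B|  [with D=-9, B=-3]  = 6.
Change = 12 − 6 = 6.

6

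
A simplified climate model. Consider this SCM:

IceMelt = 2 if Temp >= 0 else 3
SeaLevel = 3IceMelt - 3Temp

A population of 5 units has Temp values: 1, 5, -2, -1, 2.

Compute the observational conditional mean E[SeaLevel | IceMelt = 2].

Conditioning on IceMelt=2 selects the 3 unit(s) with Temp ∈ {1, 5, 2}. Their SeaLevel values: 3, -9, 0. Mean = -2.

-2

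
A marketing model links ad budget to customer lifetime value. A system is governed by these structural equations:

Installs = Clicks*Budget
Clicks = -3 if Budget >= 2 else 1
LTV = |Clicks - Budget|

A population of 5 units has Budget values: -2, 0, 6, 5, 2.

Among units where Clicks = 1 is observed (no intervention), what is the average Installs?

Conditioning on Clicks=1 selects the 2 unit(s) with Budget ∈ {-2, 0}. Their Installs values: -2, 0. Mean = -1.

-1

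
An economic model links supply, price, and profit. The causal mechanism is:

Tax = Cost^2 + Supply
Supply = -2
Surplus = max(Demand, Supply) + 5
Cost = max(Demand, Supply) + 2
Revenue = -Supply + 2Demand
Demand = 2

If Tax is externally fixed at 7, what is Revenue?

6

The intervention breaks the incoming arrows to Tax: Tax = Cost^2 + Supply no longer applies, and Tax = 7.
Since Revenue is not a descendant of the intervened variable, it is unaffected.
Revenue = -Supply + 2Demand  [with Supply=-2, Demand=2]  = 6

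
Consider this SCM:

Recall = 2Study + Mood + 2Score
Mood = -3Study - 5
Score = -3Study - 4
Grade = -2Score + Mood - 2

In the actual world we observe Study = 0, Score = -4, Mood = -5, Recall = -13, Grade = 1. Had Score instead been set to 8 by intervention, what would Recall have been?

Under do(Score=8), the mechanism Score = -3Study - 4 is discarded; Score is fixed at 8.
Mood = -3Study - 5  [with Study=0]  = -5
Recall = 2Study + Mood + 2Score  [with Study=0, Mood=-5, Score=8]  = 11

11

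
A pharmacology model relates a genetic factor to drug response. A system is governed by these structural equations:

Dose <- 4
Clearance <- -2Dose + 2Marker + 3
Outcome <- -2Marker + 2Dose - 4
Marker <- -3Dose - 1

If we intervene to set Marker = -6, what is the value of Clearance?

The intervention breaks the incoming arrows to Marker: Marker <- -3Dose - 1 no longer applies, and Marker = -6.
Clearance = -2Dose + 2Marker + 3  [with Dose=4, Marker=-6]  = -17

-17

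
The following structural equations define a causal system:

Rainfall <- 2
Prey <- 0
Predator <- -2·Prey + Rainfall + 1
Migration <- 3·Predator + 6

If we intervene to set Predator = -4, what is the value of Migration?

The intervention breaks the incoming arrows to Predator: Predator <- -2·Prey + Rainfall + 1 no longer applies, and Predator = -4.
Migration = 3·Predator + 6  [with Predator=-4]  = -6

-6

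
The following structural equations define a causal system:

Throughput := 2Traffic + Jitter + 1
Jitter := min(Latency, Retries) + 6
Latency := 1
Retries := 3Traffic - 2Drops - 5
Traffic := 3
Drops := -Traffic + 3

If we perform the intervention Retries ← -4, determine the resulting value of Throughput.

9

Under do(Retries=-4), the mechanism Retries := 3Traffic - 2Drops - 5 is discarded; Retries is fixed at -4.
Jitter = min(Latency, Retries) + 6  [with Latency=1, Retries=-4]  = 2
Throughput = 2Traffic + Jitter + 1  [with Traffic=3, Jitter=2]  = 9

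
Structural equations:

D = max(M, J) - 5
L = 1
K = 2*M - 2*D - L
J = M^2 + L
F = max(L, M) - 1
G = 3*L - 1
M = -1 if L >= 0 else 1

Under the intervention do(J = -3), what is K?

9

The intervention breaks the incoming arrows to J: J = M^2 + L no longer applies, and J = -3.
M = -1 if L >= 0 else 1  [with L=1]  = -1
D = max(M, J) - 5  [with M=-1, J=-3]  = -6
K = 2*M - 2*D - L  [with M=-1, D=-6, L=1]  = 9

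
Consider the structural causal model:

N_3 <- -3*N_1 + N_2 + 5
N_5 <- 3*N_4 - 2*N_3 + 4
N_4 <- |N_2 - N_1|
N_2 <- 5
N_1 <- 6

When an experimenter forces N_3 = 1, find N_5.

do(N_3=1) replaces the equation N_3 <- -3*N_1 + N_2 + 5 with the constant N_3 = 1.
N_4 = |N_2 - N_1|  [with N_2=5, N_1=6]  = 1
N_5 = 3*N_4 - 2*N_3 + 4  [with N_4=1, N_3=1]  = 5

5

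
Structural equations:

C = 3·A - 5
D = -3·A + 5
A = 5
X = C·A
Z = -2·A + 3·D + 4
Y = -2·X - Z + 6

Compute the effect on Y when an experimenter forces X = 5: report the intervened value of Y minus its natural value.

The intervention breaks the incoming arrows to X: X = C·A no longer applies, and X = 5.
D = -3·A + 5  [with A=5]  = -10
Z = -2·A + 3·D + 4  [with A=5, D=-10]  = -36
Y = -2·X - Z + 6  [with X=5, Z=-36]  = 32
Without intervention: D = -3·A + 5  [with A=5]  = -10; C = 3·A - 5  [with A=5]  = 10; Z = -2·A + 3·D + 4  [with A=5, D=-10]  = -36; X = C·A  [with C=10, A=5]  = 50; Y = -2·X - Z + 6  [with X=50, Z=-36]  = -58.
Change = 32 − (-58) = 90.

90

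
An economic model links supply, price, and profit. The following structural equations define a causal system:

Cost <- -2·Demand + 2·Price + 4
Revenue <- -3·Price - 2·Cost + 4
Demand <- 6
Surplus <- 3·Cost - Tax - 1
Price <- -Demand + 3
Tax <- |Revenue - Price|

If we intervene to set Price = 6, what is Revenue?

Under do(Price=6), the mechanism Price <- -Demand + 3 is discarded; Price is fixed at 6.
Cost = -2·Demand + 2·Price + 4  [with Demand=6, Price=6]  = 4
Revenue = -3·Price - 2·Cost + 4  [with Price=6, Cost=4]  = -22

-22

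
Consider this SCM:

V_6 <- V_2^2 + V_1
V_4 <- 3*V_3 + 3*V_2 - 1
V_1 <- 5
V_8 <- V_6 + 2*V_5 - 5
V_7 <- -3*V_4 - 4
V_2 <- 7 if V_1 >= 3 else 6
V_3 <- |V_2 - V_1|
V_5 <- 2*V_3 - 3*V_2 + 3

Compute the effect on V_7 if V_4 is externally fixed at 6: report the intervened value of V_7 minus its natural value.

The intervention breaks the incoming arrows to V_4: V_4 <- 3*V_3 + 3*V_2 - 1 no longer applies, and V_4 = 6.
V_7 = -3*V_4 - 4  [with V_4=6]  = -22
Without intervention: V_2 = 7 if V_1 >= 3 else 6  [with V_1=5]  = 7; V_3 = |V_2 - V_1|  [with V_2=7, V_1=5]  = 2; V_4 = 3*V_3 + 3*V_2 - 1  [with V_3=2, V_2=7]  = 26; V_7 = -3*V_4 - 4  [with V_4=26]  = -82.
Change = -22 − (-82) = 60.

60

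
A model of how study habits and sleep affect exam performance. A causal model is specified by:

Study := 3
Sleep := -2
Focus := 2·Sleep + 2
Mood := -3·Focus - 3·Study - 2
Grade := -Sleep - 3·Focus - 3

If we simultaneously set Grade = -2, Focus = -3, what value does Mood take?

Under do(Grade = -2, Focus = -3), each intervened variable's structural equation is replaced by its fixed value.
Mood = -3·Focus - 3·Study - 2  [with Focus=-3, Study=3]  = -2

-2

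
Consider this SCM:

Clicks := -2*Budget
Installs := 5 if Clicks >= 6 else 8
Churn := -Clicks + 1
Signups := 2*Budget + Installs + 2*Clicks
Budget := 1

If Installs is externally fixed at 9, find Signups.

The intervention breaks the incoming arrows to Installs: Installs := 5 if Clicks >= 6 else 8 no longer applies, and Installs = 9.
Clicks = -2*Budget  [with Budget=1]  = -2
Signups = 2*Budget + Installs + 2*Clicks  [with Budget=1, Installs=9, Clicks=-2]  = 7

7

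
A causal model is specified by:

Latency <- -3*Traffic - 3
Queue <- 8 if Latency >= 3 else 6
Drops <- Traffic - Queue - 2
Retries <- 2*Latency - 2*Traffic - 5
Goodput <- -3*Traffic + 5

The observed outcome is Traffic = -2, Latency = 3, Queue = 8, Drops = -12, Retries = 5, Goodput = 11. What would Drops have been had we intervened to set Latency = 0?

-10

Under do(Latency=0), the mechanism Latency <- -3*Traffic - 3 is discarded; Latency is fixed at 0.
Queue = 8 if Latency >= 3 else 6  [with Latency=0]  = 6
Drops = Traffic - Queue - 2  [with Traffic=-2, Queue=6]  = -10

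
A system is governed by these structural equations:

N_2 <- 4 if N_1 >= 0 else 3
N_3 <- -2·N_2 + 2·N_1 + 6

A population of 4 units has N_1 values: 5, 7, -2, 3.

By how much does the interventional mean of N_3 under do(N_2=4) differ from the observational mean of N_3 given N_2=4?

-3.5

do(N_2=4) breaks N_2's dependence on N_1. With N_2=4 fixed, N_3 across the units is 8, 12, -6, 4, mean 4.5.
Conditioning on N_2=4 selects the 3 unit(s) with N_1 ∈ {5, 7, 3}. Their N_3 values: 8, 12, 4. Mean = 8.
Difference = 4.5 − 8 = -3.5.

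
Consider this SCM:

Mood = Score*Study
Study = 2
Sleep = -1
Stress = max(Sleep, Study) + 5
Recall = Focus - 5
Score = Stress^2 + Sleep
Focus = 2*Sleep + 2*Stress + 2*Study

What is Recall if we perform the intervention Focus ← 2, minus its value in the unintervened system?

-14

The intervention breaks the incoming arrows to Focus: Focus = 2*Sleep + 2*Stress + 2*Study no longer applies, and Focus = 2.
Recall = Focus - 5  [with Focus=2]  = -3
Without intervention: Stress = max(Sleep, Study) + 5  [with Sleep=-1, Study=2]  = 7; Focus = 2*Sleep + 2*Stress + 2*Study  [with Sleep=-1, Stress=7, Study=2]  = 16; Recall = Focus - 5  [with Focus=16]  = 11.
Change = -3 − 11 = -14.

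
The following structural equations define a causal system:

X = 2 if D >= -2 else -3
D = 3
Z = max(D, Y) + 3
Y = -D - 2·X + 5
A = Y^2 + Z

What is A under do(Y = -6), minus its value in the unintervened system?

do(Y=-6) replaces the equation Y = -D - 2·X + 5 with the constant Y = -6.
Z = max(D, Y) + 3  [with D=3, Y=-6]  = 6
A = Y^2 + Z  [with Y=-6, Z=6]  = 42
Without intervention: X = 2 if D >= -2 else -3  [with D=3]  = 2; Y = -D - 2·X + 5  [with D=3, X=2]  = -2; Z = max(D, Y) + 3  [with D=3, Y=-2]  = 6; A = Y^2 + Z  [with Y=-2, Z=6]  = 10.
Change = 42 − 10 = 32.

32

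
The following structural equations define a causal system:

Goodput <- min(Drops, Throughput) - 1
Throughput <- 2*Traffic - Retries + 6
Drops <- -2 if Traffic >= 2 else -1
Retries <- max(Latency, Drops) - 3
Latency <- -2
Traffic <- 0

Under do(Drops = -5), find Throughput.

11

do(Drops=-5) replaces the equation Drops <- -2 if Traffic >= 2 else -1 with the constant Drops = -5.
Retries = max(Latency, Drops) - 3  [with Latency=-2, Drops=-5]  = -5
Throughput = 2*Traffic - Retries + 6  [with Traffic=0, Retries=-5]  = 11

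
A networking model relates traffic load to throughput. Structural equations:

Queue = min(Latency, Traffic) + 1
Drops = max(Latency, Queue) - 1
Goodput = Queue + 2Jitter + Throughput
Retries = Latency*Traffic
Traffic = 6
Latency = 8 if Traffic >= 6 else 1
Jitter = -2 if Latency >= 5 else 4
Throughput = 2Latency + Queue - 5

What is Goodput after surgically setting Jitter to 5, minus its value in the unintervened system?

14

Intervening sets Jitter = 5 and removes its equation (Jitter = -2 if Latency >= 5 else 4).
Latency = 8 if Traffic >= 6 else 1  [with Traffic=6]  = 8
Queue = min(Latency, Traffic) + 1  [with Latency=8, Traffic=6]  = 7
Throughput = 2Latency + Queue - 5  [with Latency=8, Queue=7]  = 18
Goodput = Queue + 2Jitter + Throughput  [with Queue=7, Jitter=5, Throughput=18]  = 35
Without intervention: Latency = 8 if Traffic >= 6 else 1  [with Traffic=6]  = 8; Queue = min(Latency, Traffic) + 1  [with Latency=8, Traffic=6]  = 7; Jitter = -2 if Latency >= 5 else 4  [with Latency=8]  = -2; Throughput = 2Latency + Queue - 5  [with Latency=8, Queue=7]  = 18; Goodput = Queue + 2Jitter + Throughput  [with Queue=7, Jitter=-2, Throughput=18]  = 21.
Change = 35 − 21 = 14.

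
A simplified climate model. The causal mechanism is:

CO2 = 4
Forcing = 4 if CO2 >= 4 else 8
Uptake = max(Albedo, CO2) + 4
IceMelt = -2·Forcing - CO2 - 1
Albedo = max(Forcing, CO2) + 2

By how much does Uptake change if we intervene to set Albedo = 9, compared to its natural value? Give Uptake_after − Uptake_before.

Intervening sets Albedo = 9 and removes its equation (Albedo = max(Forcing, CO2) + 2).
Uptake = max(Albedo, CO2) + 4  [with Albedo=9, CO2=4]  = 13
Without intervention: Forcing = 4 if CO2 >= 4 else 8  [with CO2=4]  = 4; Albedo = max(Forcing, CO2) + 2  [with Forcing=4, CO2=4]  = 6; Uptake = max(Albedo, CO2) + 4  [with Albedo=6, CO2=4]  = 10.
Change = 13 − 10 = 3.

3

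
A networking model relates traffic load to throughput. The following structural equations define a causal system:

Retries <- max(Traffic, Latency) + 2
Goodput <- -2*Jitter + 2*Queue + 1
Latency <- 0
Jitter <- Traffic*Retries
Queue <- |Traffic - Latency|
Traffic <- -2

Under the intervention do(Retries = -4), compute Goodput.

-11

Under do(Retries=-4), the mechanism Retries <- max(Traffic, Latency) + 2 is discarded; Retries is fixed at -4.
Queue = |Traffic - Latency|  [with Traffic=-2, Latency=0]  = 2
Jitter = Traffic*Retries  [with Traffic=-2, Retries=-4]  = 8
Goodput = -2*Jitter + 2*Queue + 1  [with Jitter=8, Queue=2]  = -11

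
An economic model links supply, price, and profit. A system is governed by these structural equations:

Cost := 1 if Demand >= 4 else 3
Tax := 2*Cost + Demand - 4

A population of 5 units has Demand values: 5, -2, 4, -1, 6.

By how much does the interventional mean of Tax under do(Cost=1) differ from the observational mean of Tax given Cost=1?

do(Cost=1) breaks Cost's dependence on Demand. With Cost=1 fixed, Tax across the units is 3, -4, 2, -3, 4, mean 0.4.
E[Tax|Cost=1] averages over only the 3 units with Cost=1 (Demand = 5, 4, 6): Tax = 3, 2, 4, mean 3.
Difference = 0.4 − 3 = -2.6.

-2.6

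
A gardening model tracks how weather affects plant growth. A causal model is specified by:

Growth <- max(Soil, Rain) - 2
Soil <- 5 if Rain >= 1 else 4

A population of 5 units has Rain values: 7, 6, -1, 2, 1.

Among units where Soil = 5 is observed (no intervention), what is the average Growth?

Conditioning on Soil=5 selects the 4 unit(s) with Rain ∈ {7, 6, 2, 1}. Their Growth values: 5, 4, 3, 3. Mean = 3.75.

3.75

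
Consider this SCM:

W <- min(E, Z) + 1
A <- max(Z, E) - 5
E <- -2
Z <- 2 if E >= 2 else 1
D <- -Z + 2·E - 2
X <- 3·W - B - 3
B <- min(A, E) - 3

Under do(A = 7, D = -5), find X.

Under do(A = 7, D = -5), each intervened variable's structural equation is replaced by its fixed value.
Z = 2 if E >= 2 else 1  [with E=-2]  = 1
W = min(E, Z) + 1  [with E=-2, Z=1]  = -1
B = min(A, E) - 3  [with A=7, E=-2]  = -5
X = 3·W - B - 3  [with W=-1, B=-5]  = -1

-1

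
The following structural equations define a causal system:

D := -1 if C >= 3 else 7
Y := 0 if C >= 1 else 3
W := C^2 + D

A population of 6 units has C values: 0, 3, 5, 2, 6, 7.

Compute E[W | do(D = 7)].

Every unit gets D=7 under the intervention. W values become 7, 16, 32, 11, 43, 56; E[W|do(D=7)] = 27.5.

27.5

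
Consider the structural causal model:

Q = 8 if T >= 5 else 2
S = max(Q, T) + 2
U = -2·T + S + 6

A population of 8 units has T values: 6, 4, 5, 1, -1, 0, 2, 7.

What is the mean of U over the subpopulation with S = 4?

E[U|S=4] averages over only the 4 units with S=4 (T = 1, -1, 0, 2): U = 8, 12, 10, 6, mean 9.

9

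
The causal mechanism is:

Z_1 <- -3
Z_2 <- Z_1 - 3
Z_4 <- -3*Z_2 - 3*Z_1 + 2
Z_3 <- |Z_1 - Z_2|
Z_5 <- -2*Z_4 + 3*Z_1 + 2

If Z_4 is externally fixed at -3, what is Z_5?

-1

Intervening sets Z_4 = -3 and removes its equation (Z_4 <- -3*Z_2 - 3*Z_1 + 2).
Z_5 = -2*Z_4 + 3*Z_1 + 2  [with Z_4=-3, Z_1=-3]  = -1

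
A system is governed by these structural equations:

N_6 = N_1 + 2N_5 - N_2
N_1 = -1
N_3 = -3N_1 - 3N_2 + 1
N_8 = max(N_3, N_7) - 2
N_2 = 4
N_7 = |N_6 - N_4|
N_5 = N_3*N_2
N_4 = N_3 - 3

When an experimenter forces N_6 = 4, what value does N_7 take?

15

Intervening sets N_6 = 4 and removes its equation (N_6 = N_1 + 2N_5 - N_2).
N_3 = -3N_1 - 3N_2 + 1  [with N_1=-1, N_2=4]  = -8
N_4 = N_3 - 3  [with N_3=-8]  = -11
N_7 = |N_6 - N_4|  [with N_6=4, N_4=-11]  = 15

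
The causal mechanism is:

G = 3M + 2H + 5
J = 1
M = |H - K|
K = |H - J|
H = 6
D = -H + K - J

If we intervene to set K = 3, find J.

Under do(K=3), the mechanism K = |H - J| is discarded; K is fixed at 3.
Since J is not a descendant of the intervened variable, it is unaffected.

1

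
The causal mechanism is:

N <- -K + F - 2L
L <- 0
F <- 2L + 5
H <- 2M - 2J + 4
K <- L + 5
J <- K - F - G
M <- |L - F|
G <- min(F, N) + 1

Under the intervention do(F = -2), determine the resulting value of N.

The intervention breaks the incoming arrows to F: F <- 2L + 5 no longer applies, and F = -2.
K = L + 5  [with L=0]  = 5
N = -K + F - 2L  [with K=5, F=-2, L=0]  = -7

-7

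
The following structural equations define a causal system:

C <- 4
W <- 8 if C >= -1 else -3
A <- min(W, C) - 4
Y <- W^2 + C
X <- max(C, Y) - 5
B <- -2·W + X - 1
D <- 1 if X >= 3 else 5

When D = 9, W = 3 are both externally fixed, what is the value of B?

Under do(D = 9, W = 3), each intervened variable's structural equation is replaced by its fixed value.
Y = W^2 + C  [with W=3, C=4]  = 13
X = max(C, Y) - 5  [with C=4, Y=13]  = 8
B = -2·W + X - 1  [with W=3, X=8]  = 1

1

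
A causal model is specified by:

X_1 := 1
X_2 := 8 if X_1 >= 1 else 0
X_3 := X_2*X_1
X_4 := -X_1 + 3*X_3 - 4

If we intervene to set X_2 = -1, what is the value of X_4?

Under do(X_2=-1), the mechanism X_2 := 8 if X_1 >= 1 else 0 is discarded; X_2 is fixed at -1.
X_3 = X_2*X_1  [with X_2=-1, X_1=1]  = -1
X_4 = -X_1 + 3*X_3 - 4  [with X_1=1, X_3=-1]  = -8

-8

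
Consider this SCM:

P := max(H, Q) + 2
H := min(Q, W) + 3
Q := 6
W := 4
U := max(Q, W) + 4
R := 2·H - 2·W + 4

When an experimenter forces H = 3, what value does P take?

8

The intervention breaks the incoming arrows to H: H := min(Q, W) + 3 no longer applies, and H = 3.
P = max(H, Q) + 2  [with H=3, Q=6]  = 8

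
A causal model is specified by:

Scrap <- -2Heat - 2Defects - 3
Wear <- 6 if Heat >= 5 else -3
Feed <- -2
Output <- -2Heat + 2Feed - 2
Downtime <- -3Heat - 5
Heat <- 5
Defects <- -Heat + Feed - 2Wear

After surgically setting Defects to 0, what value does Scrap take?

-13

Intervening sets Defects = 0 and removes its equation (Defects <- -Heat + Feed - 2Wear).
Scrap = -2Heat - 2Defects - 3  [with Heat=5, Defects=0]  = -13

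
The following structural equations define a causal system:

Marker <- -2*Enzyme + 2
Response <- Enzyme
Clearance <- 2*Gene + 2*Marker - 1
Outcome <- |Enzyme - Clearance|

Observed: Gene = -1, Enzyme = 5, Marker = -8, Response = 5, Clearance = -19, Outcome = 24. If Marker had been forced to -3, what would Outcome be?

14

The intervention breaks the incoming arrows to Marker: Marker <- -2*Enzyme + 2 no longer applies, and Marker = -3.
Clearance = 2*Gene + 2*Marker - 1  [with Gene=-1, Marker=-3]  = -9
Outcome = |Enzyme - Clearance|  [with Enzyme=5, Clearance=-9]  = 14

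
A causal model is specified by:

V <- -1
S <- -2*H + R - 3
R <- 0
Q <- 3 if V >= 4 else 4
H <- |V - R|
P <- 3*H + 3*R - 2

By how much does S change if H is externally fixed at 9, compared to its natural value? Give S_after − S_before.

-16

Intervening sets H = 9 and removes its equation (H <- |V - R|).
S = -2*H + R - 3  [with H=9, R=0]  = -21
Without intervention: H = |V - R|  [with V=-1, R=0]  = 1; S = -2*H + R - 3  [with H=1, R=0]  = -5.
Change = -21 − (-5) = -16.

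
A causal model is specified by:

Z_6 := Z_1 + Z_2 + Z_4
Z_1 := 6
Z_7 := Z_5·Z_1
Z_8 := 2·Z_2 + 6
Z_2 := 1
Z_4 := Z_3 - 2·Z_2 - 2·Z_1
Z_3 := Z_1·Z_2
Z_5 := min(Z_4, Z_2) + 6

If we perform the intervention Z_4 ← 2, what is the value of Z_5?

Intervening sets Z_4 = 2 and removes its equation (Z_4 := Z_3 - 2·Z_2 - 2·Z_1).
Z_5 = min(Z_4, Z_2) + 6  [with Z_4=2, Z_2=1]  = 7

7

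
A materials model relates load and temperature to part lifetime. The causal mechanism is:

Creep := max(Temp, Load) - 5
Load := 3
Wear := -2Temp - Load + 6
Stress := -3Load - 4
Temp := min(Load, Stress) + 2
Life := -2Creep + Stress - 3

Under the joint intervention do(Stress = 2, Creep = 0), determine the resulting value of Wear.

-5

Setting Stress = 2, Creep = 0 by intervention discards those variables' equations.
Temp = min(Load, Stress) + 2  [with Load=3, Stress=2]  = 4
Wear = -2Temp - Load + 6  [with Temp=4, Load=3]  = -5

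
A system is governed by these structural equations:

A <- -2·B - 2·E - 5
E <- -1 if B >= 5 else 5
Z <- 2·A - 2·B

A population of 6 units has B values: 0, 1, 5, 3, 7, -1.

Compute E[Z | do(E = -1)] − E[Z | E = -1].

21

Every unit gets E=-1 under the intervention. Z values become -6, -12, -36, -24, -48, 0; E[Z|do(E=-1)] = -21.
E[Z|E=-1] averages over only the 2 units with E=-1 (B = 5, 7): Z = -36, -48, mean -42.
Difference = -21 − (-42) = 21.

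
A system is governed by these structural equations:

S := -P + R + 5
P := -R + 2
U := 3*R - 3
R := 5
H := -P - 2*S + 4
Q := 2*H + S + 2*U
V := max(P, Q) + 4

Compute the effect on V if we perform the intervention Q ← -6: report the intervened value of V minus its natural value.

Intervening sets Q = -6 and removes its equation (Q := 2*H + S + 2*U).
P = -R + 2  [with R=5]  = -3
V = max(P, Q) + 4  [with P=-3, Q=-6]  = 1
Without intervention: P = -R + 2  [with R=5]  = -3; S = -P + R + 5  [with P=-3, R=5]  = 13; U = 3*R - 3  [with R=5]  = 12; H = -P - 2*S + 4  [with P=-3, S=13]  = -19; Q = 2*H + S + 2*U  [with H=-19, S=13, U=12]  = -1; V = max(P, Q) + 4  [with P=-3, Q=-1]  = 3.
Change = 1 − 3 = -2.

-2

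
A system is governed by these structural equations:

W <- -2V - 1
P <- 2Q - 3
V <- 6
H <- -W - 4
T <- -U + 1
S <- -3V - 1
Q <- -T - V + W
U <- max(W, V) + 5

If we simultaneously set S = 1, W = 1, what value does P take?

Setting S = 1, W = 1 by intervention discards those variables' equations.
U = max(W, V) + 5  [with W=1, V=6]  = 11
T = -U + 1  [with U=11]  = -10
Q = -T - V + W  [with T=-10, V=6, W=1]  = 5
P = 2Q - 3  [with Q=5]  = 7

7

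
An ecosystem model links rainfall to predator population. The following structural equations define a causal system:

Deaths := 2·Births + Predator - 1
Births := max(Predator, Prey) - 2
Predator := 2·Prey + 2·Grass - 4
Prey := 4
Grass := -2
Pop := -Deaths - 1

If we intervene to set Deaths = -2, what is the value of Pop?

1

The intervention breaks the incoming arrows to Deaths: Deaths := 2·Births + Predator - 1 no longer applies, and Deaths = -2.
Pop = -Deaths - 1  [with Deaths=-2]  = 1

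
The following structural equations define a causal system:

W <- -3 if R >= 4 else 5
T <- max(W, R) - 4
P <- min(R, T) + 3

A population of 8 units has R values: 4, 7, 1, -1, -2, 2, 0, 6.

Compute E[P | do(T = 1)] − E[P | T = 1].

The intervention sets T=1 in all 8 units regardless of R. Recomputing P per unit gives 4, 4, 4, 2, 1, 4, 3, 4; average 3.25.
Conditioning on T=1 selects the 5 unit(s) with R ∈ {1, -1, -2, 2, 0}. Their P values: 4, 2, 1, 4, 3. Mean = 2.8.
Difference = 3.25 − 2.8 = 0.45.

0.45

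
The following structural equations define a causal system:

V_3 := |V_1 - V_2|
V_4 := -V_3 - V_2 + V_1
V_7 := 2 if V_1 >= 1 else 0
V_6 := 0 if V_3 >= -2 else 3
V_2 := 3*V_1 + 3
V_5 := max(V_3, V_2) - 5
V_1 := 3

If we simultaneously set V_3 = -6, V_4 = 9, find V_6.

Setting V_3 = -6, V_4 = 9 by intervention discards those variables' equations.
V_6 = 0 if V_3 >= -2 else 3  [with V_3=-6]  = 3

3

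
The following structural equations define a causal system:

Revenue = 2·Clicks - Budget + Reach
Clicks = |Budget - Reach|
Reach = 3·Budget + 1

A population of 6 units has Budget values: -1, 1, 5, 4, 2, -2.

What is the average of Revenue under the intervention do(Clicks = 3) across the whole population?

Under do(Clicks=3), Clicks's equation is replaced by Clicks=3 for every unit. Per-unit Revenue: 5, 9, 17, 15, 11, 3. Mean = 10.

10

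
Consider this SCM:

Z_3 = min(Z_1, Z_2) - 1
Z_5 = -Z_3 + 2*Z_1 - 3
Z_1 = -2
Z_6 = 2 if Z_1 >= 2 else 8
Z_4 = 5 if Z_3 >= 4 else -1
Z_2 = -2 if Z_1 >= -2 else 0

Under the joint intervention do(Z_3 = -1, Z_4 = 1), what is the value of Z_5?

Setting Z_3 = -1, Z_4 = 1 by intervention discards those variables' equations.
Z_5 = -Z_3 + 2*Z_1 - 3  [with Z_3=-1, Z_1=-2]  = -6

-6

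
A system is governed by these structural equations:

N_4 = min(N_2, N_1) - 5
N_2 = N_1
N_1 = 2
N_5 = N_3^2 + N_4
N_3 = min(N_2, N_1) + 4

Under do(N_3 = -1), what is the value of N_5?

do(N_3=-1) replaces the equation N_3 = min(N_2, N_1) + 4 with the constant N_3 = -1.
N_2 = N_1  [with N_1=2]  = 2
N_4 = min(N_2, N_1) - 5  [with N_2=2, N_1=2]  = -3
N_5 = N_3^2 + N_4  [with N_3=-1, N_4=-3]  = -2

-2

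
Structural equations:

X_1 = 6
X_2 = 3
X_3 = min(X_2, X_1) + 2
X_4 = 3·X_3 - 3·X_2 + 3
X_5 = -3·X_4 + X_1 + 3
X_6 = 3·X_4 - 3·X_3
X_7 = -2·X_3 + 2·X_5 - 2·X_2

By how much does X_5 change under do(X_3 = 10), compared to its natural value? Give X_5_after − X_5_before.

do(X_3=10) replaces the equation X_3 = min(X_2, X_1) + 2 with the constant X_3 = 10.
X_4 = 3·X_3 - 3·X_2 + 3  [with X_3=10, X_2=3]  = 24
X_5 = -3·X_4 + X_1 + 3  [with X_4=24, X_1=6]  = -63
Without intervention: X_3 = min(X_2, X_1) + 2  [with X_2=3, X_1=6]  = 5; X_4 = 3·X_3 - 3·X_2 + 3  [with X_3=5, X_2=3]  = 9; X_5 = -3·X_4 + X_1 + 3  [with X_4=9, X_1=6]  = -18.
Change = -63 − (-18) = -45.

-45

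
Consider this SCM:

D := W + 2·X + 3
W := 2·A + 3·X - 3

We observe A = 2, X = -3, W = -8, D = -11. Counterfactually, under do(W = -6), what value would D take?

The intervention breaks the incoming arrows to W: W := 2·A + 3·X - 3 no longer applies, and W = -6.
D = W + 2·X + 3  [with W=-6, X=-3]  = -9

-9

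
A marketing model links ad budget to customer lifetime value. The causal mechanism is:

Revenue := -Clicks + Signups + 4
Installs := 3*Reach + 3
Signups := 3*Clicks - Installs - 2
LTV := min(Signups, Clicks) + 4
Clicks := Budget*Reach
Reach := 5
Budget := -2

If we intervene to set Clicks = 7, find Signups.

do(Clicks=7) replaces the equation Clicks := Budget*Reach with the constant Clicks = 7.
Installs = 3*Reach + 3  [with Reach=5]  = 18
Signups = 3*Clicks - Installs - 2  [with Clicks=7, Installs=18]  = 1

1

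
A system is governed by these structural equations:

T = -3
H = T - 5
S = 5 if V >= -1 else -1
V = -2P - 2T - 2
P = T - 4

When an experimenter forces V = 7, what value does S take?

do(V=7) replaces the equation V = -2P - 2T - 2 with the constant V = 7.
S = 5 if V >= -1 else -1  [with V=7]  = 5

5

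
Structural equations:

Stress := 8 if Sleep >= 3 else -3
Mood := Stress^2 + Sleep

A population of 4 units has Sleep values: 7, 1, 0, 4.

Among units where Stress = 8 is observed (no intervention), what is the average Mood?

69.5

Observing Stress=8 restricts to units where Stress's equation naturally yields 8: Sleep ∈ {7, 4}. In that subpopulation Mood = 71, 68, mean 69.5.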